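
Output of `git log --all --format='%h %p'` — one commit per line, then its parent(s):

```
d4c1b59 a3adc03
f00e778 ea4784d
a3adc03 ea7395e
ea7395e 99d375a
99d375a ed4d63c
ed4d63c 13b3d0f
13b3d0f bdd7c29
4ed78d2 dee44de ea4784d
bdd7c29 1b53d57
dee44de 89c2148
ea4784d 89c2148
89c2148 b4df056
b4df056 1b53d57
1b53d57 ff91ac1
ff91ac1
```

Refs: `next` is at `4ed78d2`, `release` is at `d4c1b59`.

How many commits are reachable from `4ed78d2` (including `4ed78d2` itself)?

Walking parent pointers from 4ed78d2: reachable set = {1b53d57, 4ed78d2, 89c2148, b4df056, dee44de, ea4784d, ff91ac1}.
That is 7 commits.

7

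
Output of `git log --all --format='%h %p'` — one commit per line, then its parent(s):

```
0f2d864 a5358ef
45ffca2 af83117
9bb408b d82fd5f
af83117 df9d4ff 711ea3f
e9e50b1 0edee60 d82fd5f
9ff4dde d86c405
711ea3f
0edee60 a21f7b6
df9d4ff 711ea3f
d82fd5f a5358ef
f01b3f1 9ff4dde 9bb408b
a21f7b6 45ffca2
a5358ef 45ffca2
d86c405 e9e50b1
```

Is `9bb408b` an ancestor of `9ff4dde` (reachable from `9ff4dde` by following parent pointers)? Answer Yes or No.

Ancestors of 9ff4dde: {0edee60, 45ffca2, 711ea3f, 9ff4dde, a21f7b6, a5358ef, af83117, d82fd5f, d86c405, df9d4ff, e9e50b1}.
9bb408b is not in that set, so it is not an ancestor of 9ff4dde.

No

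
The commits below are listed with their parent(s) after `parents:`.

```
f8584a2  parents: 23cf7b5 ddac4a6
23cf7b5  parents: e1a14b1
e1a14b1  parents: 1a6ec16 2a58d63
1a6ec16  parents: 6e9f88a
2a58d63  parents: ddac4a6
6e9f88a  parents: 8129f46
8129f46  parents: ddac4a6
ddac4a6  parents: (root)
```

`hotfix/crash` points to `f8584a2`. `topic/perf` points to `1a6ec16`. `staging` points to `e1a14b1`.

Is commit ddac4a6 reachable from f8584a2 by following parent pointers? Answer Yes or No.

Ancestors of f8584a2 (commits reachable by following parents): {1a6ec16, 23cf7b5, 2a58d63, 6e9f88a, 8129f46, ddac4a6, e1a14b1, f8584a2}.
ddac4a6 is in that set, so it is an ancestor of f8584a2.

Yes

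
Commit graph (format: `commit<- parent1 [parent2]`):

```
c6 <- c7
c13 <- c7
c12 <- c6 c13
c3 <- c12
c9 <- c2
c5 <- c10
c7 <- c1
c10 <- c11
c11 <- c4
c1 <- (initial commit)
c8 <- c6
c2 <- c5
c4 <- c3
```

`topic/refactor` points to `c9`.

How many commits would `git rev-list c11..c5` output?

Reachable from c5: {c1, c10, c11, c12, c13, c3, c4, c5, c6, c7}.
Reachable from c11: {c1, c11, c12, c13, c3, c4, c6, c7}.
In c5's history but not c11's: {c10, c5} — 2 commits.

2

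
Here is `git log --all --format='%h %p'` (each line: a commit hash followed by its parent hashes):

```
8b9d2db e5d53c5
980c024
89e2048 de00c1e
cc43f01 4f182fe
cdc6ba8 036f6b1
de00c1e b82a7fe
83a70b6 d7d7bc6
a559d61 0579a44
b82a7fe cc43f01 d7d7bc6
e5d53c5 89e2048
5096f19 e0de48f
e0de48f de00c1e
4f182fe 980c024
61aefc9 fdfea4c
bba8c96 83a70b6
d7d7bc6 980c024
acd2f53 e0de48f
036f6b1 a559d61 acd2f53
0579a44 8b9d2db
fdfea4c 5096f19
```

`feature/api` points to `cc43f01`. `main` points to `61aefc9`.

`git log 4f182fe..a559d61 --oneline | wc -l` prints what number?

9

Reachable from a559d61: {0579a44, 4f182fe, 89e2048, 8b9d2db, 980c024, a559d61, b82a7fe, cc43f01, d7d7bc6, de00c1e, e5d53c5}.
Reachable from 4f182fe: {4f182fe, 980c024}.
In a559d61's history but not 4f182fe's: {0579a44, 89e2048, 8b9d2db, a559d61, b82a7fe, cc43f01, d7d7bc6, de00c1e, e5d53c5} — 9 commits.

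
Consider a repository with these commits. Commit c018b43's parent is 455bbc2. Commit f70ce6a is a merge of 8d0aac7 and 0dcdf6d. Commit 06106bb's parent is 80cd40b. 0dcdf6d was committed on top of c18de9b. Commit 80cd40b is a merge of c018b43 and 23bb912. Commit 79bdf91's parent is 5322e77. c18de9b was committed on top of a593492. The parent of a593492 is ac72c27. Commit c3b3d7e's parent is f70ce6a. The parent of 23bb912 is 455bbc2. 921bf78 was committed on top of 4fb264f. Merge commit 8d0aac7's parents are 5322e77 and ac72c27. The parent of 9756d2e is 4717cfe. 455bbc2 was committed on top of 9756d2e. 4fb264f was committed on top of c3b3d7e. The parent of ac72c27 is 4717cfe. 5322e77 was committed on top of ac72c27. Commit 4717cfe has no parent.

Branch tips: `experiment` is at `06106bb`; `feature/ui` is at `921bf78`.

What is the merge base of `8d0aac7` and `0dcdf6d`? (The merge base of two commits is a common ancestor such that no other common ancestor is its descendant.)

Ancestors of 8d0aac7: {4717cfe, 5322e77, 8d0aac7, ac72c27}.
Ancestors of 0dcdf6d: {0dcdf6d, 4717cfe, a593492, ac72c27, c18de9b}.
Common ancestors: {4717cfe, ac72c27}.
Among these, ac72c27 is not an ancestor of any other common ancestor — it is the merge base.

ac72c27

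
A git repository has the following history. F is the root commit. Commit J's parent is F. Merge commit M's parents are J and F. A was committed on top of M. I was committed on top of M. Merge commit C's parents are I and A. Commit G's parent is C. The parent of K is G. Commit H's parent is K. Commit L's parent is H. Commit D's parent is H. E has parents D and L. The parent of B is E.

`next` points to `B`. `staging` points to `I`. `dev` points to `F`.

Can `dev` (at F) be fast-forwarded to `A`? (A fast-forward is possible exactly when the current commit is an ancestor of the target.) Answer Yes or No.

Yes

A fast-forward from F to A is possible iff F is an ancestor of A.
Ancestors of A: {A, F, J, M}.
F is among them, so fast-forward is possible.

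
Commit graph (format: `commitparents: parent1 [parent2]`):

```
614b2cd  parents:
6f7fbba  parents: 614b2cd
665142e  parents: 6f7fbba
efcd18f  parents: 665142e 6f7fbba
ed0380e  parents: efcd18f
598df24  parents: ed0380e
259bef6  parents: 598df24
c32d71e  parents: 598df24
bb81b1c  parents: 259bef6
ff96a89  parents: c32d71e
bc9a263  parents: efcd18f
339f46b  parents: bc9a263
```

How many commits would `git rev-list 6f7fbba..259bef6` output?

5

Reachable from 259bef6: {259bef6, 598df24, 614b2cd, 665142e, 6f7fbba, ed0380e, efcd18f}.
Reachable from 6f7fbba: {614b2cd, 6f7fbba}.
In 259bef6's history but not 6f7fbba's: {259bef6, 598df24, 665142e, ed0380e, efcd18f} — 5 commits.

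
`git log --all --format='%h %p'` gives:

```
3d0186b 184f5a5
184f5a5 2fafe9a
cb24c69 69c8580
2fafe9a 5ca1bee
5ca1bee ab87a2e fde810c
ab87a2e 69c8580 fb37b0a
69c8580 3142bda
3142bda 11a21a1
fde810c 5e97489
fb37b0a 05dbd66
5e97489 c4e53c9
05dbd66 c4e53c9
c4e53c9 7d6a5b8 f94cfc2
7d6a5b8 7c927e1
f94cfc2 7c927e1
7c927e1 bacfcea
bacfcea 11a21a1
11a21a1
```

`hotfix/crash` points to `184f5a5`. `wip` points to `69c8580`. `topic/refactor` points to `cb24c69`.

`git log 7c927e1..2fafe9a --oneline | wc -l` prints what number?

12

Reachable from 2fafe9a: {05dbd66, 11a21a1, 2fafe9a, 3142bda, 5ca1bee, 5e97489, 69c8580, 7c927e1, 7d6a5b8, ab87a2e, bacfcea, c4e53c9, f94cfc2, fb37b0a, fde810c}.
Reachable from 7c927e1: {11a21a1, 7c927e1, bacfcea}.
In 2fafe9a's history but not 7c927e1's: {05dbd66, 2fafe9a, 3142bda, 5ca1bee, 5e97489, 69c8580, 7d6a5b8, ab87a2e, c4e53c9, f94cfc2, fb37b0a, fde810c} — 12 commits.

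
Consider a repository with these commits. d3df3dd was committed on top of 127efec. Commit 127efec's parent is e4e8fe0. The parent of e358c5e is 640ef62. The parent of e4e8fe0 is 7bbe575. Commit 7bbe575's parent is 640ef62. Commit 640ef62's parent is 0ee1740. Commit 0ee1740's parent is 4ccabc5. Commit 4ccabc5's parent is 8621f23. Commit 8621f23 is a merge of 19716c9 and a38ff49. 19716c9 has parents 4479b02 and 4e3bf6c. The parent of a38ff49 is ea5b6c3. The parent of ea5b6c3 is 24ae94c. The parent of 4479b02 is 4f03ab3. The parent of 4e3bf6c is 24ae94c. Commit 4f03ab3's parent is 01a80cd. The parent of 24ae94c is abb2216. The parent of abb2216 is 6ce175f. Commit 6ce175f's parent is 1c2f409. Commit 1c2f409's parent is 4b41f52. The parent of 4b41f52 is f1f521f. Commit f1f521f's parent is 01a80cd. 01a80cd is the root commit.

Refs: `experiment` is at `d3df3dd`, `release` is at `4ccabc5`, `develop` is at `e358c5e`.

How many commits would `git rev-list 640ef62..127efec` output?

3

Reachable from 127efec: {01a80cd, 0ee1740, 127efec, 19716c9, 1c2f409, 24ae94c, 4479b02, 4b41f52, 4ccabc5, 4e3bf6c, 4f03ab3, 640ef62, 6ce175f, 7bbe575, 8621f23, a38ff49, abb2216, e4e8fe0, ea5b6c3, f1f521f}.
Reachable from 640ef62: {01a80cd, 0ee1740, 19716c9, 1c2f409, 24ae94c, 4479b02, 4b41f52, 4ccabc5, 4e3bf6c, 4f03ab3, 640ef62, 6ce175f, 8621f23, a38ff49, abb2216, ea5b6c3, f1f521f}.
In 127efec's history but not 640ef62's: {127efec, 7bbe575, e4e8fe0} — 3 commits.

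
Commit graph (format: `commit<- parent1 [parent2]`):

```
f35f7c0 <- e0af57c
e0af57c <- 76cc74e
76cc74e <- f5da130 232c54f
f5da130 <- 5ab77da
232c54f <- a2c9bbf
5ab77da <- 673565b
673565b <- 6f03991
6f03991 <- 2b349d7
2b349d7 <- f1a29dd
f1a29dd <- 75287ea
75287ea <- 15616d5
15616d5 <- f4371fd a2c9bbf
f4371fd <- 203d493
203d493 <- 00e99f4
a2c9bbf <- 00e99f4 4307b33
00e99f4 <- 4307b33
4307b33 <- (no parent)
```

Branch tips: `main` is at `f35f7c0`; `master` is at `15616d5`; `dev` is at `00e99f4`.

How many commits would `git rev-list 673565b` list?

11

Walking parent pointers from 673565b: reachable set = {00e99f4, 15616d5, 203d493, 2b349d7, 4307b33, 673565b, 6f03991, 75287ea, a2c9bbf, f1a29dd, f4371fd}.
That is 11 commits.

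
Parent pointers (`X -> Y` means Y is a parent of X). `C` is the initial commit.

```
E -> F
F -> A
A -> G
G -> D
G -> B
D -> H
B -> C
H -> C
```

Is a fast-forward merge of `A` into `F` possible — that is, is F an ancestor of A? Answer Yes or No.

A fast-forward from F to A is possible iff F is an ancestor of A.
Ancestors of A: {A, B, C, D, G, H}.
F is not among them, so fast-forward is not possible.

No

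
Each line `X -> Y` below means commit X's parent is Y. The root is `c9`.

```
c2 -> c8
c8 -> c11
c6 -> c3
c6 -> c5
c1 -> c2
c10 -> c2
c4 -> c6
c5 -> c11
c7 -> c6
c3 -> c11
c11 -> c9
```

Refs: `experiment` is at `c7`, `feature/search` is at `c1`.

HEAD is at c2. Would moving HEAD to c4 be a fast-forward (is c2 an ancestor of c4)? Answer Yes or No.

No

A fast-forward from c2 to c4 is possible iff c2 is an ancestor of c4.
Ancestors of c4: {c11, c3, c4, c5, c6, c9}.
c2 is not among them, so fast-forward is not possible.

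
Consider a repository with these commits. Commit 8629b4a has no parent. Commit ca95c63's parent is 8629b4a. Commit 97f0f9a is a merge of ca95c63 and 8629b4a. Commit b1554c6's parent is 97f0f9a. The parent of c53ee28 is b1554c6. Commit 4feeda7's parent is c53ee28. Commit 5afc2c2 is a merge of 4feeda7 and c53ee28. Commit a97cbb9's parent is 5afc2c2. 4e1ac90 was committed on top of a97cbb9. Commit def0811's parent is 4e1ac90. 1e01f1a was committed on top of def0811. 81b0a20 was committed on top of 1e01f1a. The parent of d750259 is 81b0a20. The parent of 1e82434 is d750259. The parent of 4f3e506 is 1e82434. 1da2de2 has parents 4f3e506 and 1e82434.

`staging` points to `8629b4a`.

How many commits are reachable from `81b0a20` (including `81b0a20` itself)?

12

Walking parent pointers from 81b0a20: reachable set = {1e01f1a, 4e1ac90, 4feeda7, 5afc2c2, 81b0a20, 8629b4a, 97f0f9a, a97cbb9, b1554c6, c53ee28, ca95c63, def0811}.
That is 12 commits.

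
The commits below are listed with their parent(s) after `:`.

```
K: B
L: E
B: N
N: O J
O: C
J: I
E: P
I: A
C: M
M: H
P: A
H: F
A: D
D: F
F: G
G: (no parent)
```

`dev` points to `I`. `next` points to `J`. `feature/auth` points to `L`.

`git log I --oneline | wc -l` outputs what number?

Walking parent pointers from I: reachable set = {A, D, F, G, I}.
That is 5 commits.

5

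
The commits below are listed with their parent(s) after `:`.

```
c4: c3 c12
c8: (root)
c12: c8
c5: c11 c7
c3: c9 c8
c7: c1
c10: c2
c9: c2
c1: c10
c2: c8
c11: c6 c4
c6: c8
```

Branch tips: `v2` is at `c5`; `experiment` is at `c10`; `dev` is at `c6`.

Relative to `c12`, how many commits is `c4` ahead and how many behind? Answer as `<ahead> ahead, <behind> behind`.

4 ahead, 0 behind

Reachable from c4: {c12, c2, c3, c4, c8, c9}.
Reachable from c12: {c12, c8}.
Only in c4's history (ahead): {c2, c3, c4, c9} — 4.
Only in c12's history (behind): {} — 0.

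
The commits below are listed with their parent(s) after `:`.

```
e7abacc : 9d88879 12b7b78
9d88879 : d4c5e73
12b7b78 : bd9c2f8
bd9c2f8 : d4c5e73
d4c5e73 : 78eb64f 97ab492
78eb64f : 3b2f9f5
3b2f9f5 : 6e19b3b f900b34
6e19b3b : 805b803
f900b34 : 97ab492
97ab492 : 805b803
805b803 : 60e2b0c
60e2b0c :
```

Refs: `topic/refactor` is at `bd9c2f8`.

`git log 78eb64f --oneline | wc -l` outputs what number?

Walking parent pointers from 78eb64f: reachable set = {3b2f9f5, 60e2b0c, 6e19b3b, 78eb64f, 805b803, 97ab492, f900b34}.
That is 7 commits.

7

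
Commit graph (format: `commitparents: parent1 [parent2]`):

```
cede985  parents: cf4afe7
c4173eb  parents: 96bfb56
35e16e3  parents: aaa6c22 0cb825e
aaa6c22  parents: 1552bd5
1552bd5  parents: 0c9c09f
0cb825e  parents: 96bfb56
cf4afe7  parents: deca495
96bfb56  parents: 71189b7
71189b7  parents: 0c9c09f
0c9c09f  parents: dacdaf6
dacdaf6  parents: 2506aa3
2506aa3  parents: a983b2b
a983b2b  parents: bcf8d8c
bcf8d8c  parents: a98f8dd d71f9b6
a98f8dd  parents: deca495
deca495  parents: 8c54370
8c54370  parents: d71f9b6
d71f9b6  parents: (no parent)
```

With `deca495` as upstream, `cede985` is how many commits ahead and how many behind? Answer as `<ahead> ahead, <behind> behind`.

2 ahead, 0 behind

Reachable from cede985: {8c54370, cede985, cf4afe7, d71f9b6, deca495}.
Reachable from deca495: {8c54370, d71f9b6, deca495}.
Only in cede985's history (ahead): {cede985, cf4afe7} — 2.
Only in deca495's history (behind): {} — 0.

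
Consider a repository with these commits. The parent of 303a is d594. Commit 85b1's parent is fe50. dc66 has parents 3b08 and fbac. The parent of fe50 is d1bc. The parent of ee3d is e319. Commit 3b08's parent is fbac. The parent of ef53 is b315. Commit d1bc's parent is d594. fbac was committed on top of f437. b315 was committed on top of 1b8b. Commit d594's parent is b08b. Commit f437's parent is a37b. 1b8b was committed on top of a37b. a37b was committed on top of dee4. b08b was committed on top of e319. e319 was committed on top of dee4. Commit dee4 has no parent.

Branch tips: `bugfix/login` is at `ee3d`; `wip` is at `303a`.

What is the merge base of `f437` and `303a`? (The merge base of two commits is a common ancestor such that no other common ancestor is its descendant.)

dee4

Ancestors of f437: {a37b, dee4, f437}.
Ancestors of 303a: {303a, b08b, d594, dee4, e319}.
Common ancestors: {dee4}.
The only common ancestor is dee4, so it is the merge base.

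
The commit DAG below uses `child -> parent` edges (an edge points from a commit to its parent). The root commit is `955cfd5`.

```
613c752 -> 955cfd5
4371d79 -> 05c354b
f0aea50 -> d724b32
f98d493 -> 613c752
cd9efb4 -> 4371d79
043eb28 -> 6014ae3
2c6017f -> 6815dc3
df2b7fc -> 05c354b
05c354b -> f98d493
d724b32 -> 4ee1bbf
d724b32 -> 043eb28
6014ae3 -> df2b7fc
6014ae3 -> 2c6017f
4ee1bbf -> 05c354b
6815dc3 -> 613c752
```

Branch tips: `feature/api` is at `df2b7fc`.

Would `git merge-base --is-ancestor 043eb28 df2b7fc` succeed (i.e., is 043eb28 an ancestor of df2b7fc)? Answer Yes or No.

No

Ancestors of df2b7fc: {05c354b, 613c752, 955cfd5, df2b7fc, f98d493}.
043eb28 is not in that set, so it is not an ancestor of df2b7fc.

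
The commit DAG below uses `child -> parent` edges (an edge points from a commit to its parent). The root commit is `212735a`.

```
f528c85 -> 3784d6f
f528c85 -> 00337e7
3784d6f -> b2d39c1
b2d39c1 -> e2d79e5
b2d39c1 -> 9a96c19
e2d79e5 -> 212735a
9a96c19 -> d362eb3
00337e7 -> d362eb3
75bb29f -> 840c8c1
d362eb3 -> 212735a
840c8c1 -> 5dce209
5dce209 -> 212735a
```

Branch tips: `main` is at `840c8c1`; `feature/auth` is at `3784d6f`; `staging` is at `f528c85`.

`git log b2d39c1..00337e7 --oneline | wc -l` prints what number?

Reachable from 00337e7: {00337e7, 212735a, d362eb3}.
Reachable from b2d39c1: {212735a, 9a96c19, b2d39c1, d362eb3, e2d79e5}.
In 00337e7's history but not b2d39c1's: {00337e7} — 1 commit.

1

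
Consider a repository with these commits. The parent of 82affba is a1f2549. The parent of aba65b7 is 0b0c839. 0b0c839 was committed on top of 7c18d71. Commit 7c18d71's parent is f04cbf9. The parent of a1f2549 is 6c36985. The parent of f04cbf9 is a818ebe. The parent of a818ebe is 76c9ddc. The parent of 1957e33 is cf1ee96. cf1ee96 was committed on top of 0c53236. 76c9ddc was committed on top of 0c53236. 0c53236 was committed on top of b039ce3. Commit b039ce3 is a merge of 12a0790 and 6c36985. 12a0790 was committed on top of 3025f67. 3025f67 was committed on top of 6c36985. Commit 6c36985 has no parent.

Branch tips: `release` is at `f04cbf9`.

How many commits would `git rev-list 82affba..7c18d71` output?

8

Reachable from 7c18d71: {0c53236, 12a0790, 3025f67, 6c36985, 76c9ddc, 7c18d71, a818ebe, b039ce3, f04cbf9}.
Reachable from 82affba: {6c36985, 82affba, a1f2549}.
In 7c18d71's history but not 82affba's: {0c53236, 12a0790, 3025f67, 76c9ddc, 7c18d71, a818ebe, b039ce3, f04cbf9} — 8 commits.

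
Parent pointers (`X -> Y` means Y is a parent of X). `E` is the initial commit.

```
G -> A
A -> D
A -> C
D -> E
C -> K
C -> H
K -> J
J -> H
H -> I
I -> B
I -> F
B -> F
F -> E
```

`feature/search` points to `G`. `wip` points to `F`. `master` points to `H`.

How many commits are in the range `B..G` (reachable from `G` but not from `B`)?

8

Reachable from G: {A, B, C, D, E, F, G, H, I, J, K}.
Reachable from B: {B, E, F}.
In G's history but not B's: {A, C, D, G, H, I, J, K} — 8 commits.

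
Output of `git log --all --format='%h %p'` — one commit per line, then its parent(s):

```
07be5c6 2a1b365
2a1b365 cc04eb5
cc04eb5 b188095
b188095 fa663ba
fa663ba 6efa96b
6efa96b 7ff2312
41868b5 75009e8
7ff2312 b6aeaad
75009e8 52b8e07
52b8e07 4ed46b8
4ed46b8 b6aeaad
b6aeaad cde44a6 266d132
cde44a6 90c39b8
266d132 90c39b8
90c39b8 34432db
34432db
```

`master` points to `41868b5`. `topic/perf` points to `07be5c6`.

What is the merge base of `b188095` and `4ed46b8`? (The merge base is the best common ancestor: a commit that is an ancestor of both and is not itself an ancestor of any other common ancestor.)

b6aeaad

Ancestors of b188095: {266d132, 34432db, 6efa96b, 7ff2312, 90c39b8, b188095, b6aeaad, cde44a6, fa663ba}.
Ancestors of 4ed46b8: {266d132, 34432db, 4ed46b8, 90c39b8, b6aeaad, cde44a6}.
Common ancestors: {266d132, 34432db, 90c39b8, b6aeaad, cde44a6}.
Among these, b6aeaad is not an ancestor of any other common ancestor — it is the merge base.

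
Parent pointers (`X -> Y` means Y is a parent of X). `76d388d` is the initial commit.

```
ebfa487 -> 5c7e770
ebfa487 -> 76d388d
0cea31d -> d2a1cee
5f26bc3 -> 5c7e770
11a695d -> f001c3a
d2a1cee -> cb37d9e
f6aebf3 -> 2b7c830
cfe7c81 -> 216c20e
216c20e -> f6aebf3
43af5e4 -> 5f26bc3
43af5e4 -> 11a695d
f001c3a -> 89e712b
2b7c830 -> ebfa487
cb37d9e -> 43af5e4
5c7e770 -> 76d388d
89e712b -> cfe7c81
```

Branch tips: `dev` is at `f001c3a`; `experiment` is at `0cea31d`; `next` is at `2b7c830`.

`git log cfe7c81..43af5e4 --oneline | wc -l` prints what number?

5

Reachable from 43af5e4: {11a695d, 216c20e, 2b7c830, 43af5e4, 5c7e770, 5f26bc3, 76d388d, 89e712b, cfe7c81, ebfa487, f001c3a, f6aebf3}.
Reachable from cfe7c81: {216c20e, 2b7c830, 5c7e770, 76d388d, cfe7c81, ebfa487, f6aebf3}.
In 43af5e4's history but not cfe7c81's: {11a695d, 43af5e4, 5f26bc3, 89e712b, f001c3a} — 5 commits.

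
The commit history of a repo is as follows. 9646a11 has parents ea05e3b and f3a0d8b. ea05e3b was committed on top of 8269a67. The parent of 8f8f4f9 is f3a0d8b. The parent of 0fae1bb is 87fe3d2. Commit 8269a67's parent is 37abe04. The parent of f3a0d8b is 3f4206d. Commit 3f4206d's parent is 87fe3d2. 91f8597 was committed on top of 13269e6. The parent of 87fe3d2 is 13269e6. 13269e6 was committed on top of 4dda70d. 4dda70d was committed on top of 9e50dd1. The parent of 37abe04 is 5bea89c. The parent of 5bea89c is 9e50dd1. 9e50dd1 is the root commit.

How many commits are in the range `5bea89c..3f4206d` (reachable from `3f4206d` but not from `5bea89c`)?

Reachable from 3f4206d: {13269e6, 3f4206d, 4dda70d, 87fe3d2, 9e50dd1}.
Reachable from 5bea89c: {5bea89c, 9e50dd1}.
In 3f4206d's history but not 5bea89c's: {13269e6, 3f4206d, 4dda70d, 87fe3d2} — 4 commits.

4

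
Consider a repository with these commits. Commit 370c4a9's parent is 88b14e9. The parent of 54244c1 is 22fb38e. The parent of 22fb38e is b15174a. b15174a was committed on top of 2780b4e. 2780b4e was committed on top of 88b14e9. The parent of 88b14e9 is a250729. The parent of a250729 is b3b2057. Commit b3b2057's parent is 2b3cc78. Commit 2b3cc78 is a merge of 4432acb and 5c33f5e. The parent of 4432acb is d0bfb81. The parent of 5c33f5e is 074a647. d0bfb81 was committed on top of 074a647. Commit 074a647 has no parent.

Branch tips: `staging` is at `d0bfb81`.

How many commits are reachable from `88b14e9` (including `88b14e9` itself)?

Walking parent pointers from 88b14e9: reachable set = {074a647, 2b3cc78, 4432acb, 5c33f5e, 88b14e9, a250729, b3b2057, d0bfb81}.
That is 8 commits.

8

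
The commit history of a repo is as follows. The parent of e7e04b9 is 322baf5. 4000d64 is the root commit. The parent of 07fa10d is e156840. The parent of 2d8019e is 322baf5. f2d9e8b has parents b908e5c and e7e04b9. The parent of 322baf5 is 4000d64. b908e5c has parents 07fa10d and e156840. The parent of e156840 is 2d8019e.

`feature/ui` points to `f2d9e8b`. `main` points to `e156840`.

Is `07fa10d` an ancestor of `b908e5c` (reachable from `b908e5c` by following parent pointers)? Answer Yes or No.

Yes

Ancestors of b908e5c (commits reachable by following parents): {07fa10d, 2d8019e, 322baf5, 4000d64, b908e5c, e156840}.
07fa10d is in that set, so it is an ancestor of b908e5c.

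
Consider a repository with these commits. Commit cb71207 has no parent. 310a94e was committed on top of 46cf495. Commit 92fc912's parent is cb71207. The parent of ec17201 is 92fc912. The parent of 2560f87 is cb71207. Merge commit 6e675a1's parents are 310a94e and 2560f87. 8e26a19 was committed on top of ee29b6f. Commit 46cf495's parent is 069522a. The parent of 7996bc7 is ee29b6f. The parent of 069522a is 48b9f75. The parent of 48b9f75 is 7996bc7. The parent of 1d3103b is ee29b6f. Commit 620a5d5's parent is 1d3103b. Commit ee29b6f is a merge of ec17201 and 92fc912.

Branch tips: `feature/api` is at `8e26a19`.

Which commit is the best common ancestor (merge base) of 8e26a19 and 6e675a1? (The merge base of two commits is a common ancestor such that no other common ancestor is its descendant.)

ee29b6f

Ancestors of 8e26a19: {8e26a19, 92fc912, cb71207, ec17201, ee29b6f}.
Ancestors of 6e675a1: {069522a, 2560f87, 310a94e, 46cf495, 48b9f75, 6e675a1, 7996bc7, 92fc912, cb71207, ec17201, ee29b6f}.
Common ancestors: {92fc912, cb71207, ec17201, ee29b6f}.
Among these, ee29b6f is not an ancestor of any other common ancestor — it is the merge base.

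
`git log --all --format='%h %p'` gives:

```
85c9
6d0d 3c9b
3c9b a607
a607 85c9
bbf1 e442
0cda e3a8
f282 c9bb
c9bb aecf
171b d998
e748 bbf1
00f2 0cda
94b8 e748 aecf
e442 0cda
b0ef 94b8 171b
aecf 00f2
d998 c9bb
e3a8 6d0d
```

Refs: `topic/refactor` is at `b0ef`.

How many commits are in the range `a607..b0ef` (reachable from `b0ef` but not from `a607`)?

14

Reachable from b0ef: {00f2, 0cda, 171b, 3c9b, 6d0d, 85c9, 94b8, a607, aecf, b0ef, bbf1, c9bb, d998, e3a8, e442, e748}.
Reachable from a607: {85c9, a607}.
In b0ef's history but not a607's: {00f2, 0cda, 171b, 3c9b, 6d0d, 94b8, aecf, b0ef, bbf1, c9bb, d998, e3a8, e442, e748} — 14 commits.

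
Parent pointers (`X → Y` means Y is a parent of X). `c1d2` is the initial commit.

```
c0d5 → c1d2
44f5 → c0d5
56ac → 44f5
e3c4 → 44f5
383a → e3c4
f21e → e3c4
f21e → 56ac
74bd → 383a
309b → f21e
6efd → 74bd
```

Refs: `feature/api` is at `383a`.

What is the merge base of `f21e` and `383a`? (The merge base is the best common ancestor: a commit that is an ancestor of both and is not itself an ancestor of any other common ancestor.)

e3c4

Ancestors of f21e: {44f5, 56ac, c0d5, c1d2, e3c4, f21e}.
Ancestors of 383a: {383a, 44f5, c0d5, c1d2, e3c4}.
Common ancestors: {44f5, c0d5, c1d2, e3c4}.
Among these, e3c4 is not an ancestor of any other common ancestor — it is the merge base.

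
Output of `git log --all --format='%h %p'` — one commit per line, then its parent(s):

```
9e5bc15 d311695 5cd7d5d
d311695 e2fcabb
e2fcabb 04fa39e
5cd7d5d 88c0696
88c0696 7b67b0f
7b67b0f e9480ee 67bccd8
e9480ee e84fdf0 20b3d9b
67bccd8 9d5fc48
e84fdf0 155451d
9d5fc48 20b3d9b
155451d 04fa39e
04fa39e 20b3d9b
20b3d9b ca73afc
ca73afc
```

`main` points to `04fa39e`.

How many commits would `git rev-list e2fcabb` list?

Walking parent pointers from e2fcabb: reachable set = {04fa39e, 20b3d9b, ca73afc, e2fcabb}.
That is 4 commits.

4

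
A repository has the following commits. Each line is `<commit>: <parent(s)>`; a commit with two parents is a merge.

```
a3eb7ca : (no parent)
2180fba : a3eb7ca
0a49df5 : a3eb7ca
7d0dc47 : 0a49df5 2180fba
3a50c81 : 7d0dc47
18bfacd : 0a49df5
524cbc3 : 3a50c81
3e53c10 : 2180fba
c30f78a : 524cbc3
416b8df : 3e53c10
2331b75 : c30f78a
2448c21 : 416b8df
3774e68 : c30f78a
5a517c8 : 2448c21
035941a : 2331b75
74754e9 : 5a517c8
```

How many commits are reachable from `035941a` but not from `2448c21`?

7

Reachable from 035941a: {035941a, 0a49df5, 2180fba, 2331b75, 3a50c81, 524cbc3, 7d0dc47, a3eb7ca, c30f78a}.
Reachable from 2448c21: {2180fba, 2448c21, 3e53c10, 416b8df, a3eb7ca}.
In 035941a's history but not 2448c21's: {035941a, 0a49df5, 2331b75, 3a50c81, 524cbc3, 7d0dc47, c30f78a} — 7 commits.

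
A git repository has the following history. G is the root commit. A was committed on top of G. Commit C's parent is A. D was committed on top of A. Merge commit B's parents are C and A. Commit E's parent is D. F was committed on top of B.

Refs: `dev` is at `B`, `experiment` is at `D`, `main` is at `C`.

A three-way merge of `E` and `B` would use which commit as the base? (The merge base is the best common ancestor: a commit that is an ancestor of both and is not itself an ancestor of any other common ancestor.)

Ancestors of E: {A, D, E, G}.
Ancestors of B: {A, B, C, G}.
Common ancestors: {A, G}.
Among these, A is not an ancestor of any other common ancestor — it is the merge base.

A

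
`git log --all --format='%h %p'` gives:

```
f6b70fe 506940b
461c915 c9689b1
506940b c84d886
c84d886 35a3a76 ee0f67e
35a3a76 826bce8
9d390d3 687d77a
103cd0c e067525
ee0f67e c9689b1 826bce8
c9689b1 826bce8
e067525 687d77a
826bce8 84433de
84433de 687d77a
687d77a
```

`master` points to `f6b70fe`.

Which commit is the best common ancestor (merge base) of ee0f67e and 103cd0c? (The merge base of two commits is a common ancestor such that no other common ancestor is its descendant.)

687d77a

Ancestors of ee0f67e: {687d77a, 826bce8, 84433de, c9689b1, ee0f67e}.
Ancestors of 103cd0c: {103cd0c, 687d77a, e067525}.
Common ancestors: {687d77a}.
The only common ancestor is 687d77a, so it is the merge base.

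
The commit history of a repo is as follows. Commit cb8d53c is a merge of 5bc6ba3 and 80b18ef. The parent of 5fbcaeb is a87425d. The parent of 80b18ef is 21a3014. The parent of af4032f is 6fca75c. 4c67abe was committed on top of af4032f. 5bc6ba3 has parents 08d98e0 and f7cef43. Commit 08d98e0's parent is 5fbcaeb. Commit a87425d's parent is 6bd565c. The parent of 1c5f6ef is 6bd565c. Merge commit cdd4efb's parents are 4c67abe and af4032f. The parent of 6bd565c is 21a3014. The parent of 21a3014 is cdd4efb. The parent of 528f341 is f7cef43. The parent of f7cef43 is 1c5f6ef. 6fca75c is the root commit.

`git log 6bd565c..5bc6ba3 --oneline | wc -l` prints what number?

Reachable from 5bc6ba3: {08d98e0, 1c5f6ef, 21a3014, 4c67abe, 5bc6ba3, 5fbcaeb, 6bd565c, 6fca75c, a87425d, af4032f, cdd4efb, f7cef43}.
Reachable from 6bd565c: {21a3014, 4c67abe, 6bd565c, 6fca75c, af4032f, cdd4efb}.
In 5bc6ba3's history but not 6bd565c's: {08d98e0, 1c5f6ef, 5bc6ba3, 5fbcaeb, a87425d, f7cef43} — 6 commits.

6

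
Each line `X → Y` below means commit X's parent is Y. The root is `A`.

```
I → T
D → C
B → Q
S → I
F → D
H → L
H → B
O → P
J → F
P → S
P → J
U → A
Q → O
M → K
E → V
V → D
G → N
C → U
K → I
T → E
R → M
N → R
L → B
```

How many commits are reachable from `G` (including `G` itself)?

13

Walking parent pointers from G: reachable set = {A, C, D, E, G, I, K, M, N, R, T, U, V}.
That is 13 commits.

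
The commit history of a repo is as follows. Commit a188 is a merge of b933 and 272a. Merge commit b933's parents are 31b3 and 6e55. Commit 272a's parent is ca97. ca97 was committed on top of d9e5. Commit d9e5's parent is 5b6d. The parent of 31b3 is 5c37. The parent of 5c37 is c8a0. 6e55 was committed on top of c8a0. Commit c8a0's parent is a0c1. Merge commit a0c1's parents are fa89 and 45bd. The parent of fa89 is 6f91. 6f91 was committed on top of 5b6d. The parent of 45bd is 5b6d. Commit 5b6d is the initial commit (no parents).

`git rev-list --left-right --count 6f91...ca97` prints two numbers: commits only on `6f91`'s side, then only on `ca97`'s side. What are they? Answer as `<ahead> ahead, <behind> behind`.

1 ahead, 2 behind

Reachable from 6f91: {5b6d, 6f91}.
Reachable from ca97: {5b6d, ca97, d9e5}.
Only in 6f91's history (ahead): {6f91} — 1.
Only in ca97's history (behind): {ca97, d9e5} — 2.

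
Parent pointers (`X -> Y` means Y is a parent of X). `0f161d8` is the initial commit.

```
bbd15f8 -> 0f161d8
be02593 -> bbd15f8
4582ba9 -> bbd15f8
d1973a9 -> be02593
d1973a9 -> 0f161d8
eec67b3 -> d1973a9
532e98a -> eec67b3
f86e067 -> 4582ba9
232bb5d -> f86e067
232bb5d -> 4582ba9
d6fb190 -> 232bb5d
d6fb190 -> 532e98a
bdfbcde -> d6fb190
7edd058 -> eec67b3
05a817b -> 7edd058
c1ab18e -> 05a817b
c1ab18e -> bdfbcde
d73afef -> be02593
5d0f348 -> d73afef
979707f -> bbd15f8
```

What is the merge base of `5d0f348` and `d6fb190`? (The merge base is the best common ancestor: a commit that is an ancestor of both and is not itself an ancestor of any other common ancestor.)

be02593

Ancestors of 5d0f348: {0f161d8, 5d0f348, bbd15f8, be02593, d73afef}.
Ancestors of d6fb190: {0f161d8, 232bb5d, 4582ba9, 532e98a, bbd15f8, be02593, d1973a9, d6fb190, eec67b3, f86e067}.
Common ancestors: {0f161d8, bbd15f8, be02593}.
Among these, be02593 is not an ancestor of any other common ancestor — it is the merge base.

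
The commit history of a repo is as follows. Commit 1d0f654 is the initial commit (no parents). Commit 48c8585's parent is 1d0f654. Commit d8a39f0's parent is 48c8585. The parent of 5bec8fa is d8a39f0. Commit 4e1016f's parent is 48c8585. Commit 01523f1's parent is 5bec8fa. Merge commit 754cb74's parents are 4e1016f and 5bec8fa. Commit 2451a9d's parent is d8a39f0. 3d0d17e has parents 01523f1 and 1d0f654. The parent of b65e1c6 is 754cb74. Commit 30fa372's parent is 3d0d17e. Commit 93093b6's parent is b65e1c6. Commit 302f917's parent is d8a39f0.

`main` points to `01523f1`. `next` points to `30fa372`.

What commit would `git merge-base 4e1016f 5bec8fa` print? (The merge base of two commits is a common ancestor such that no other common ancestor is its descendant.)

48c8585

Ancestors of 4e1016f: {1d0f654, 48c8585, 4e1016f}.
Ancestors of 5bec8fa: {1d0f654, 48c8585, 5bec8fa, d8a39f0}.
Common ancestors: {1d0f654, 48c8585}.
Among these, 48c8585 is not an ancestor of any other common ancestor — it is the merge base.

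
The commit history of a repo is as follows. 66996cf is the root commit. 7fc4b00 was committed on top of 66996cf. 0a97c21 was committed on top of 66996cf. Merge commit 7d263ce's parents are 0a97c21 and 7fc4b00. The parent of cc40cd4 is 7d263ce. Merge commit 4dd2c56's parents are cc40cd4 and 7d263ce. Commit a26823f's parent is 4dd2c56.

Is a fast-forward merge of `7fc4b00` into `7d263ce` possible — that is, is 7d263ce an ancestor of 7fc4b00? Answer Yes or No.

A fast-forward from 7d263ce to 7fc4b00 is possible iff 7d263ce is an ancestor of 7fc4b00.
Ancestors of 7fc4b00: {66996cf, 7fc4b00}.
7d263ce is not among them, so fast-forward is not possible.

No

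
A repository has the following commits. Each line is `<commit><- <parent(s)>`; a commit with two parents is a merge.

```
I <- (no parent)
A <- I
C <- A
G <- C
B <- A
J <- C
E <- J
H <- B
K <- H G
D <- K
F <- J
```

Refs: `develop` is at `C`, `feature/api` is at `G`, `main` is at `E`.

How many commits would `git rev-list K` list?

Walking parent pointers from K: reachable set = {A, B, C, G, H, I, K}.
That is 7 commits.

7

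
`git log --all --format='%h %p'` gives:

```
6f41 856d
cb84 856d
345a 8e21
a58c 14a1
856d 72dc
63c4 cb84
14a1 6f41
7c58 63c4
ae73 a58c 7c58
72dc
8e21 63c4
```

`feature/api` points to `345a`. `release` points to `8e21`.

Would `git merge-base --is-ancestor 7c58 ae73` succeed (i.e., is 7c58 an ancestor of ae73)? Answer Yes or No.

Ancestors of ae73 (commits reachable by following parents): {14a1, 63c4, 6f41, 72dc, 7c58, 856d, a58c, ae73, cb84}.
7c58 is in that set, so it is an ancestor of ae73.

Yes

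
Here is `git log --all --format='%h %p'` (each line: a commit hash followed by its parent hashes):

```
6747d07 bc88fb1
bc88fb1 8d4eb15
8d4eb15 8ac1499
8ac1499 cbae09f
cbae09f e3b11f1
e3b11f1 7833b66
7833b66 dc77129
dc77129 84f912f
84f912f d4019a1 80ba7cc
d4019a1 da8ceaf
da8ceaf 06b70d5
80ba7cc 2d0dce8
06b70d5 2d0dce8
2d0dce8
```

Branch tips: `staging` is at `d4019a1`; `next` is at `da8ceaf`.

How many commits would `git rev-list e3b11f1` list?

9

Walking parent pointers from e3b11f1: reachable set = {06b70d5, 2d0dce8, 7833b66, 80ba7cc, 84f912f, d4019a1, da8ceaf, dc77129, e3b11f1}.
That is 9 commits.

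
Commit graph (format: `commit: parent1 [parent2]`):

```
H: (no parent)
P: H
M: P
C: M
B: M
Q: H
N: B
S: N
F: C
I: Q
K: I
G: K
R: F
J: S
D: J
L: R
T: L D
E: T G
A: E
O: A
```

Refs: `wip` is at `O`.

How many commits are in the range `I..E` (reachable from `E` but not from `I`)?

15

Reachable from E: {B, C, D, E, F, G, H, I, J, K, L, M, N, P, Q, R, S, T}.
Reachable from I: {H, I, Q}.
In E's history but not I's: {B, C, D, E, F, G, J, K, L, M, N, P, R, S, T} — 15 commits.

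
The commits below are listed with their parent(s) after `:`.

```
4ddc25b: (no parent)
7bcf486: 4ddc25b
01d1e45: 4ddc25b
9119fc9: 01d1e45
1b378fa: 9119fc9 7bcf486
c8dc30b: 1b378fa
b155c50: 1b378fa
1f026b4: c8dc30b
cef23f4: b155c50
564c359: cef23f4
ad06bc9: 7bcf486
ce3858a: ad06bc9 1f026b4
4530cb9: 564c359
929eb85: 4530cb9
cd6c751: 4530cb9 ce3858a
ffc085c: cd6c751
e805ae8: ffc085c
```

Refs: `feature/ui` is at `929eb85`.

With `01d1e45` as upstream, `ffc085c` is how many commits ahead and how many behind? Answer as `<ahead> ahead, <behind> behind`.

13 ahead, 0 behind

Reachable from ffc085c: {01d1e45, 1b378fa, 1f026b4, 4530cb9, 4ddc25b, 564c359, 7bcf486, 9119fc9, ad06bc9, b155c50, c8dc30b, cd6c751, ce3858a, cef23f4, ffc085c}.
Reachable from 01d1e45: {01d1e45, 4ddc25b}.
Only in ffc085c's history (ahead): {1b378fa, 1f026b4, 4530cb9, 564c359, 7bcf486, 9119fc9, ad06bc9, b155c50, c8dc30b, cd6c751, ce3858a, cef23f4, ffc085c} — 13.
Only in 01d1e45's history (behind): {} — 0.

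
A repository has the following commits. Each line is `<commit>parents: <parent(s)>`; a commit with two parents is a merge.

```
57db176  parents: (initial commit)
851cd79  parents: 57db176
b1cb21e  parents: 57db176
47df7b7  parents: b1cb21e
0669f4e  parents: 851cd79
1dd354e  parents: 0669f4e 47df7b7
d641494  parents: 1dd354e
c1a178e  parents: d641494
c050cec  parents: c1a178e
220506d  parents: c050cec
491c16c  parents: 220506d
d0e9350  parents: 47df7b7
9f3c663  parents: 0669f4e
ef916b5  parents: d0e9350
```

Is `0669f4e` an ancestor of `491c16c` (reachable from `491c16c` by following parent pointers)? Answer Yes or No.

Yes

Ancestors of 491c16c (commits reachable by following parents): {0669f4e, 1dd354e, 220506d, 47df7b7, 491c16c, 57db176, 851cd79, b1cb21e, c050cec, c1a178e, d641494}.
0669f4e is in that set, so it is an ancestor of 491c16c.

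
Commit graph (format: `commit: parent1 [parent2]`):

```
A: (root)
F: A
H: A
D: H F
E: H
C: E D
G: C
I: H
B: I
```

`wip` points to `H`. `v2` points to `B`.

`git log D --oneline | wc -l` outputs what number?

4

Walking parent pointers from D: reachable set = {A, D, F, H}.
That is 4 commits.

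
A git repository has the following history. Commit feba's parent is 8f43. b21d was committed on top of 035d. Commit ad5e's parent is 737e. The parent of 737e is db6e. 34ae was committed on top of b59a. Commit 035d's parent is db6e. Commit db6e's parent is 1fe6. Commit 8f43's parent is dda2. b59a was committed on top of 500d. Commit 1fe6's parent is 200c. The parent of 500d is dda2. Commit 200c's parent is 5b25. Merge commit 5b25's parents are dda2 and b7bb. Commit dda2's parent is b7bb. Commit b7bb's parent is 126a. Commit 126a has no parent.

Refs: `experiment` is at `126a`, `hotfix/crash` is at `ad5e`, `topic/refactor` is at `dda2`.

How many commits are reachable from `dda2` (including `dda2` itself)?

Walking parent pointers from dda2: reachable set = {126a, b7bb, dda2}.
That is 3 commits.

3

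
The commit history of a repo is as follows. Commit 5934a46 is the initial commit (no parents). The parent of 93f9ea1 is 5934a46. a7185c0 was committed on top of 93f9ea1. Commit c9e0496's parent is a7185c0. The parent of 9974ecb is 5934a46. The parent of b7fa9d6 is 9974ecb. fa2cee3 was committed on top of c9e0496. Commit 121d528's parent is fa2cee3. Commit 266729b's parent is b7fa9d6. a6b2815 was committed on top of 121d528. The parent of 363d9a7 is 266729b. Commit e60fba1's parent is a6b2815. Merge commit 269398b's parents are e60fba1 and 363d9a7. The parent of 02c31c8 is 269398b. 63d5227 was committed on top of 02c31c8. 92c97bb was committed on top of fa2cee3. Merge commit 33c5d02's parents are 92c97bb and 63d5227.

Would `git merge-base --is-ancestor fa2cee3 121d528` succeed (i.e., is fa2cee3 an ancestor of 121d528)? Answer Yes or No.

Yes

Ancestors of 121d528 (commits reachable by following parents): {121d528, 5934a46, 93f9ea1, a7185c0, c9e0496, fa2cee3}.
fa2cee3 is in that set, so it is an ancestor of 121d528.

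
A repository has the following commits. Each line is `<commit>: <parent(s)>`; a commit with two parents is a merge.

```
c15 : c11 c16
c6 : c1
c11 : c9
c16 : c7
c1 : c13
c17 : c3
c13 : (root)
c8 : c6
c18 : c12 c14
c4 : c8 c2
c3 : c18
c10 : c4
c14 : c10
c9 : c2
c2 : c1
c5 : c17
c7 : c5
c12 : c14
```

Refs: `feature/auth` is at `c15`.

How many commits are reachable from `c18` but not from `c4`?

4

Reachable from c18: {c1, c10, c12, c13, c14, c18, c2, c4, c6, c8}.
Reachable from c4: {c1, c13, c2, c4, c6, c8}.
In c18's history but not c4's: {c10, c12, c14, c18} — 4 commits.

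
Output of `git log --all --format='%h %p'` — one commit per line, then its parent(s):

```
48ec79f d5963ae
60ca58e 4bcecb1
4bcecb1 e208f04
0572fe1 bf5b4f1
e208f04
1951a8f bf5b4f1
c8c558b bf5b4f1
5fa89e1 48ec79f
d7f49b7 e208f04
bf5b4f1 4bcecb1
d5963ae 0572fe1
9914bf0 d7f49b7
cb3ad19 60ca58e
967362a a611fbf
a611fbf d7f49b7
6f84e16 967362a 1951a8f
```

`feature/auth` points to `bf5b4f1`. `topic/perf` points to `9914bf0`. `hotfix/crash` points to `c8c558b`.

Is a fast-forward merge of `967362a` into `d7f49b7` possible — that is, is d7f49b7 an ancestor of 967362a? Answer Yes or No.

Yes

A fast-forward from d7f49b7 to 967362a is possible iff d7f49b7 is an ancestor of 967362a.
Ancestors of 967362a: {967362a, a611fbf, d7f49b7, e208f04}.
d7f49b7 is among them, so fast-forward is possible.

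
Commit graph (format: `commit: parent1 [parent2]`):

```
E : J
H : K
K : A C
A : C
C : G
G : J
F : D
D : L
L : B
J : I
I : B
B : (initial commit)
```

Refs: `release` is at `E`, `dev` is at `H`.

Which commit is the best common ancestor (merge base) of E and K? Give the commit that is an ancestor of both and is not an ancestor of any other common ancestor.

Ancestors of E: {B, E, I, J}.
Ancestors of K: {A, B, C, G, I, J, K}.
Common ancestors: {B, I, J}.
Among these, J is not an ancestor of any other common ancestor — it is the merge base.

J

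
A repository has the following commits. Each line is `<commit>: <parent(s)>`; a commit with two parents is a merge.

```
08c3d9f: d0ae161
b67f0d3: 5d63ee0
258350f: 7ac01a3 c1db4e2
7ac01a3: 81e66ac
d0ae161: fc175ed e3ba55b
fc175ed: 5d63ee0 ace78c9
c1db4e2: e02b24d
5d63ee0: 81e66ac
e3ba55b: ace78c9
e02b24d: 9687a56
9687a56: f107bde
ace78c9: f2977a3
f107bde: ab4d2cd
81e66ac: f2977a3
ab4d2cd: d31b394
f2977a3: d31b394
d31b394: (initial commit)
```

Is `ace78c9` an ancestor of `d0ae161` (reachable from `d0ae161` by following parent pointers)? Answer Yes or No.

Yes

Ancestors of d0ae161 (commits reachable by following parents): {5d63ee0, 81e66ac, ace78c9, d0ae161, d31b394, e3ba55b, f2977a3, fc175ed}.
ace78c9 is in that set, so it is an ancestor of d0ae161.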